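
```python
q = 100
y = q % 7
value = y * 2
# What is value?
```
Trace:
  q=100
  q=100, y=2
  q=100, y=2, value=4

Final answer: 4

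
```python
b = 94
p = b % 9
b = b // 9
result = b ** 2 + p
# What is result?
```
Trace:
  b=94
  b=94, p=4
  b=10, p=4
  b=10, p=4, result=104

Final answer: 104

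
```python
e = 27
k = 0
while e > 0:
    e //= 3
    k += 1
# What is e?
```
Trace:
  e=27
  e=27, k=0
  e=9, k=1
  e=3, k=2
  e=1, k=3
  e=0, k=4

Final answer: 0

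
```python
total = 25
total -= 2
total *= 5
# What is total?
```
Trace:
  total=25
  total=23
  total=115

Final answer: 115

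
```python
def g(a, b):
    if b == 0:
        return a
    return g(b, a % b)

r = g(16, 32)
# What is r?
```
Call trace:
g(a=16, b=32)
  g(a=32, b=16)
    g(a=16, b=0)
    -> return 16
  -> return 16
-> return 16

Final answer: 16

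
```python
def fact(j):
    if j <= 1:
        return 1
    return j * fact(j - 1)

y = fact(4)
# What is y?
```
Call trace:
fact(j=4)
  fact(j=3)
    fact(j=2)
      fact(j=1)
      -> return 1
    -> return 2
  -> return 6
-> return 24

Final answer: 24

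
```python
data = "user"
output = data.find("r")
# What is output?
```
Trace:
  data='user'
  data='user', output=3

Final answer: 3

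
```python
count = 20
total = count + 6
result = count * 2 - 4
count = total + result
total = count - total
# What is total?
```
Trace:
  count=20
  count=20, total=26
  count=20, total=26, result=36
  count=62, total=26, result=36
  count=62, total=36, result=36

Final answer: 36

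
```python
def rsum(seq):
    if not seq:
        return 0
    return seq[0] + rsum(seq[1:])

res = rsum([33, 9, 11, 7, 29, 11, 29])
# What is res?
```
Call trace:
rsum(seq=[33, 9, 11, 7, 29, 11, 29])
  rsum(seq=[9, 11, 7, 29, 11, 29])
    rsum(seq=[11, 7, 29, 11, 29])
      rsum(seq=[7, 29, 11, 29])
        rsum(seq=[29, 11, 29])
          rsum(seq=[11, 29])
            rsum(seq=[29])
              rsum(seq=[])
              -> return 0
            -> return 29
          -> return 40
        -> return 69
      -> return 76
    -> return 87
  -> return 96
-> return 129

Final answer: 129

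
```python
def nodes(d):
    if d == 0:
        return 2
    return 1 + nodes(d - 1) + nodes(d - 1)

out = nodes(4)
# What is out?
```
Call trace (a repeated sub-call is expanded the first time; later identical calls just restate its return value):
nodes(d=4)
  nodes(d=3)
    nodes(d=2)
      nodes(d=1)
        nodes(d=0)
        -> return 2
        nodes(d=0)
        -> return 2
      -> return 5
      nodes(d=1) -> return 5  (same call as traced above)
    -> return 11
    nodes(d=2) -> return 11  (same call as traced above)
  -> return 23
  nodes(d=3) -> return 23  (same call as traced above)
-> return 47

Final answer: 47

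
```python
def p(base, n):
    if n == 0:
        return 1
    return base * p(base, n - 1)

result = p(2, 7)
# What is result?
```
Call trace:
p(base=2, n=7)
  p(base=2, n=6)
    p(base=2, n=5)
      p(base=2, n=4)
        p(base=2, n=3)
          p(base=2, n=2)
            p(base=2, n=1)
              p(base=2, n=0)
              -> return 1
            -> return 2
          -> return 4
        -> return 8
      -> return 16
    -> return 32
  -> return 64
-> return 128

Final answer: 128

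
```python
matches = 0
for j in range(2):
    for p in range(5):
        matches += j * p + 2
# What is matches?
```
Trace:
  matches=0
  matches=2, j=0, p=0
  matches=4, j=0, p=1
  matches=6, j=0, p=2
  matches=8, j=0, p=3
  matches=10, j=0, p=4
  matches=12, j=1, p=0
  matches=15, j=1, p=1
  matches=19, j=1, p=2
  matches=24, j=1, p=3
  matches=30, j=1, p=4

Final answer: 30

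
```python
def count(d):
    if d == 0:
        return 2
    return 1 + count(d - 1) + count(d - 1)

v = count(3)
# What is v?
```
Call trace (a repeated sub-call is expanded the first time; later identical calls just restate its return value):
count(d=3)
  count(d=2)
    count(d=1)
      count(d=0)
      -> return 2
      count(d=0)
      -> return 2
    -> return 5
    count(d=1) -> return 5  (same call as traced above)
  -> return 11
  count(d=2) -> return 11  (same call as traced above)
-> return 23

Final answer: 23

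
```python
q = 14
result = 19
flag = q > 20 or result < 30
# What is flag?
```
Trace:
  q=14
  q=14, result=19
  q=14, result=19, flag=True

Final answer: True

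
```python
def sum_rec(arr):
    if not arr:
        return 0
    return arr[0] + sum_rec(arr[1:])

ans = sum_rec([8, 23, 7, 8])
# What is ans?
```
Call trace:
sum_rec(arr=[8, 23, 7, 8])
  sum_rec(arr=[23, 7, 8])
    sum_rec(arr=[7, 8])
      sum_rec(arr=[8])
        sum_rec(arr=[])
        -> return 0
      -> return 8
    -> return 15
  -> return 38
-> return 46

Final answer: 46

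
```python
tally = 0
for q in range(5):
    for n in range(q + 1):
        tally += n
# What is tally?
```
Trace:
  tally=0
  tally=0, q=0, n=0
  tally=0, q=1, n=0
  tally=1, q=1, n=1
  tally=1, q=2, n=0
  tally=2, q=2, n=1
  tally=4, q=2, n=2
  tally=4, q=3, n=0
  tally=5, q=3, n=1
  tally=7, q=3, n=2
  tally=10, q=3, n=3
  tally=10, q=4, n=0
  tally=11, q=4, n=1
  tally=13, q=4, n=2
  tally=16, q=4, n=3
  tally=20, q=4, n=4

Final answer: 20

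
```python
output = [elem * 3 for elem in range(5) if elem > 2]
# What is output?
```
Trace:
  elem=0
  elem=1
  elem=2
  elem=3
  elem=4
  output=[9, 12]

Final answer: [9, 12]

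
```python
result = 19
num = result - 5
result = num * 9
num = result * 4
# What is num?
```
Trace:
  result=19
  result=19, num=14
  result=126, num=14
  result=126, num=504

Final answer: 504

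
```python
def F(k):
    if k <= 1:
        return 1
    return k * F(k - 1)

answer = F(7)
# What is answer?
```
Call trace:
F(k=7)
  F(k=6)
    F(k=5)
      F(k=4)
        F(k=3)
          F(k=2)
            F(k=1)
            -> return 1
          -> return 2
        -> return 6
      -> return 24
    -> return 120
  -> return 720
-> return 5040

Final answer: 5040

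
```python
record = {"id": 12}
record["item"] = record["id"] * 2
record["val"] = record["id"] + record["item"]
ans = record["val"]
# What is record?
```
Trace:
  record={'id': 12}
  record={'id': 12, 'item': 24}
  record={'id': 12, 'item': 24, 'val': 36}
  record={'id': 12, 'item': 24, 'val': 36}, ans=36

Final answer: {'id': 12, 'item': 24, 'val': 36}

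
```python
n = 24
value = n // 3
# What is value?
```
Trace:
  n=24
  n=24, value=8

Final answer: 8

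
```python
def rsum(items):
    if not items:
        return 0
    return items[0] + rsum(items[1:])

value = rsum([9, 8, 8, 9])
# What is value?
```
Call trace:
rsum(items=[9, 8, 8, 9])
  rsum(items=[8, 8, 9])
    rsum(items=[8, 9])
      rsum(items=[9])
        rsum(items=[])
        -> return 0
      -> return 9
    -> return 17
  -> return 25
-> return 34

Final answer: 34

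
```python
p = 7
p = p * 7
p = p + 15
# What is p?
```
Trace:
  p=7
  p=49
  p=64

Final answer: 64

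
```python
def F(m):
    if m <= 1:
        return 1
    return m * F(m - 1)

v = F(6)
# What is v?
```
Call trace:
F(m=6)
  F(m=5)
    F(m=4)
      F(m=3)
        F(m=2)
          F(m=1)
          -> return 1
        -> return 2
      -> return 6
    -> return 24
  -> return 120
-> return 720

Final answer: 720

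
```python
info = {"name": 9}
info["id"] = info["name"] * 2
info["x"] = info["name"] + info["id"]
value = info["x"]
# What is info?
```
Trace:
  info={'name': 9}
  info={'name': 9, 'id': 18}
  info={'name': 9, 'id': 18, 'x': 27}
  info={'name': 9, 'id': 18, 'x': 27}, value=27

Final answer: {'name': 9, 'id': 18, 'x': 27}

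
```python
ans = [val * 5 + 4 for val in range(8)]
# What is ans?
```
Trace:
  val=0
  val=1
  val=2
  val=3
  val=4
  val=5
  val=6
  val=7
  ans=[4, 9, 14, 19, 24, 29, 34, 39]

Final answer: [4, 9, 14, 19, 24, 29, 34, 39]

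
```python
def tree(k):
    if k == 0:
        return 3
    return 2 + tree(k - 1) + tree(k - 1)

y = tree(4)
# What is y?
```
Call trace (a repeated sub-call is expanded the first time; later identical calls just restate its return value):
tree(k=4)
  tree(k=3)
    tree(k=2)
      tree(k=1)
        tree(k=0)
        -> return 3
        tree(k=0)
        -> return 3
      -> return 8
      tree(k=1) -> return 8  (same call as traced above)
    -> return 18
    tree(k=2) -> return 18  (same call as traced above)
  -> return 38
  tree(k=3) -> return 38  (same call as traced above)
-> return 78

Final answer: 78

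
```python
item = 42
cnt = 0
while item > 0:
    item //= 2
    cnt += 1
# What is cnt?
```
Trace:
  item=42
  item=42, cnt=0
  item=21, cnt=1
  item=10, cnt=2
  item=5, cnt=3
  item=2, cnt=4
  item=1, cnt=5
  item=0, cnt=6

Final answer: 6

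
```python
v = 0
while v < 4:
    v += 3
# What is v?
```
Trace:
  v=0
  v=3
  v=6

Final answer: 6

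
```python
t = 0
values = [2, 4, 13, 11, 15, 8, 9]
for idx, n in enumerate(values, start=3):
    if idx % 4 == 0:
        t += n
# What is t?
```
Trace:
  t=0
  t=0, idx=3, n=2
  t=4, idx=4, n=4
  t=4, idx=5, n=13
  t=4, idx=6, n=11
  t=4, idx=7, n=15
  t=12, idx=8, n=8
  t=12, idx=9, n=9

Final answer: 12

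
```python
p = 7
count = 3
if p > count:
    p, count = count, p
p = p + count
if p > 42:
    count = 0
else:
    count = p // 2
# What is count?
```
Trace:
  p=7
  p=7, count=3
  p=3, count=7
  p=10, count=7
  p=10, count=5

Final answer: 5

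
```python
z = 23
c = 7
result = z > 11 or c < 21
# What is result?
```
Trace:
  z=23
  z=23, c=7
  z=23, c=7, result=True

Final answer: True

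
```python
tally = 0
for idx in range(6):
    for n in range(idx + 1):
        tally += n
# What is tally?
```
Trace:
  tally=0
  tally=0, idx=0, n=0
  tally=0, idx=1, n=0
  tally=1, idx=1, n=1
  tally=1, idx=2, n=0
  tally=2, idx=2, n=1
  tally=4, idx=2, n=2
  tally=4, idx=3, n=0
  tally=5, idx=3, n=1
  tally=7, idx=3, n=2
  tally=10, idx=3, n=3
  tally=10, idx=4, n=0
  tally=11, idx=4, n=1
  tally=13, idx=4, n=2
  tally=16, idx=4, n=3
  tally=20, idx=4, n=4
  tally=20, idx=5, n=0
  tally=21, idx=5, n=1
  tally=23, idx=5, n=2
  tally=26, idx=5, n=3
  tally=30, idx=5, n=4
  tally=35, idx=5, n=5

Final answer: 35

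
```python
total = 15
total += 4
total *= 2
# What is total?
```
Trace:
  total=15
  total=19
  total=38

Final answer: 38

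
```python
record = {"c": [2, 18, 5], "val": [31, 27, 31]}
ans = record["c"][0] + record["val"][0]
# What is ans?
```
Trace:
  record={'c': [2, 18, 5], 'val': [31, 27, 31]}
  record={'c': [2, 18, 5], 'val': [31, 27, 31]}, ans=33

Final answer: 33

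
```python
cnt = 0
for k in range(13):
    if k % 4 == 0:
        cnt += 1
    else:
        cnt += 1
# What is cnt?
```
Trace:
  cnt=0
  cnt=1, k=0
  cnt=2, k=1
  cnt=3, k=2
  cnt=4, k=3
  cnt=5, k=4
  cnt=6, k=5
  cnt=7, k=6
  cnt=8, k=7
  cnt=9, k=8
  cnt=10, k=9
  cnt=11, k=10
  cnt=12, k=11
  cnt=13, k=12

Final answer: 13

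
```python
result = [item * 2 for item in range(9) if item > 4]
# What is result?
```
Trace:
  item=0
  item=1
  item=2
  item=3
  item=4
  item=5
  item=6
  item=7
  item=8
  result=[10, 12, 14, 16]

Final answer: [10, 12, 14, 16]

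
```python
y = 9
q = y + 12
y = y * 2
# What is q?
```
Trace:
  y=9
  y=9, q=21
  y=18, q=21

Final answer: 21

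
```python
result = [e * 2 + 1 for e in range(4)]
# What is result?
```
Trace:
  e=0
  e=1
  e=2
  e=3
  result=[1, 3, 5, 7]

Final answer: [1, 3, 5, 7]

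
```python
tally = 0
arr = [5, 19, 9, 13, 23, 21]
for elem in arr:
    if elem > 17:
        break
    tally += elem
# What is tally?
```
Trace:
  tally=0
  tally=5, elem=5
  tally=5, elem=19

Final answer: 5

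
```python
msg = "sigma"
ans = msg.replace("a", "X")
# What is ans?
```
Trace:
  msg='sigma'
  msg='sigma', ans='sigmX'

Final answer: 'sigmX'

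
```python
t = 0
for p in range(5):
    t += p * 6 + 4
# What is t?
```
Trace:
  t=0
  t=4, p=0
  t=14, p=1
  t=30, p=2
  t=52, p=3
  t=80, p=4

Final answer: 80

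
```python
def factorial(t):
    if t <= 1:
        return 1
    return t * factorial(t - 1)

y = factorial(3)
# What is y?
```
Call trace:
factorial(t=3)
  factorial(t=2)
    factorial(t=1)
    -> return 1
  -> return 2
-> return 6

Final answer: 6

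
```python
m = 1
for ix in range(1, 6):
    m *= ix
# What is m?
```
Trace:
  m=1
  m=1, ix=1
  m=2, ix=2
  m=6, ix=3
  m=24, ix=4
  m=120, ix=5

Final answer: 120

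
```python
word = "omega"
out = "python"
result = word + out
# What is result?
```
Trace:
  word='omega'
  word='omega', out='python'
  word='omega', out='python', result='omegapython'

Final answer: 'omegapython'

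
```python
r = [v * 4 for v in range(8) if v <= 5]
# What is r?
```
Trace:
  v=0
  v=1
  v=2
  v=3
  v=4
  v=5
  v=6
  v=7
  r=[0, 4, 8, 12, 16, 20]

Final answer: [0, 4, 8, 12, 16, 20]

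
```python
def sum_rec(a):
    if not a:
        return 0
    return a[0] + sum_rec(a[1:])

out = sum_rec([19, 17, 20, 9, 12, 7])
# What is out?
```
Call trace:
sum_rec(a=[19, 17, 20, 9, 12, 7])
  sum_rec(a=[17, 20, 9, 12, 7])
    sum_rec(a=[20, 9, 12, 7])
      sum_rec(a=[9, 12, 7])
        sum_rec(a=[12, 7])
          sum_rec(a=[7])
            sum_rec(a=[])
            -> return 0
          -> return 7
        -> return 19
      -> return 28
    -> return 48
  -> return 65
-> return 84

Final answer: 84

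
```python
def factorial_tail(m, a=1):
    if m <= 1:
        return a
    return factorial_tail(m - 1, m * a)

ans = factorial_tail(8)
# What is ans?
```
Call trace:
factorial_tail(m=8, a=1)
  factorial_tail(m=7, a=8)
    factorial_tail(m=6, a=56)
      factorial_tail(m=5, a=336)
        factorial_tail(m=4, a=1680)
          factorial_tail(m=3, a=6720)
            factorial_tail(m=2, a=20160)
              factorial_tail(m=1, a=40320)
              -> return 40320
            -> return 40320
          -> return 40320
        -> return 40320
      -> return 40320
    -> return 40320
  -> return 40320
-> return 40320

Final answer: 40320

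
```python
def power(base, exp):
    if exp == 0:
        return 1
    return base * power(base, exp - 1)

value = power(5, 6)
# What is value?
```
Call trace:
power(base=5, exp=6)
  power(base=5, exp=5)
    power(base=5, exp=4)
      power(base=5, exp=3)
        power(base=5, exp=2)
          power(base=5, exp=1)
            power(base=5, exp=0)
            -> return 1
          -> return 5
        -> return 25
      -> return 125
    -> return 625
  -> return 3125
-> return 15625

Final answer: 15625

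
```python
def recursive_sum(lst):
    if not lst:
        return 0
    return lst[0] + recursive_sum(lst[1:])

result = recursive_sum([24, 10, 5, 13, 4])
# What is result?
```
Call trace:
recursive_sum(lst=[24, 10, 5, 13, 4])
  recursive_sum(lst=[10, 5, 13, 4])
    recursive_sum(lst=[5, 13, 4])
      recursive_sum(lst=[13, 4])
        recursive_sum(lst=[4])
          recursive_sum(lst=[])
          -> return 0
        -> return 4
      -> return 17
    -> return 22
  -> return 32
-> return 56

Final answer: 56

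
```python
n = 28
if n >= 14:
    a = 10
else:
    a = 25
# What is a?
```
Trace:
  n=28
  n=28, a=10

Final answer: 10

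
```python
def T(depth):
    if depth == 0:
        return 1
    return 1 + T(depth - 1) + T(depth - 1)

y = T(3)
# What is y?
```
Call trace (a repeated sub-call is expanded the first time; later identical calls just restate its return value):
T(depth=3)
  T(depth=2)
    T(depth=1)
      T(depth=0)
      -> return 1
      T(depth=0)
      -> return 1
    -> return 3
    T(depth=1) -> return 3  (same call as traced above)
  -> return 7
  T(depth=2) -> return 7  (same call as traced above)
-> return 15

Final answer: 15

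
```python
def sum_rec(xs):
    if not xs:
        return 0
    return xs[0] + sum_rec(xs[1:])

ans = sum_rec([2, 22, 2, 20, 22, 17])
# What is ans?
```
Call trace:
sum_rec(xs=[2, 22, 2, 20, 22, 17])
  sum_rec(xs=[22, 2, 20, 22, 17])
    sum_rec(xs=[2, 20, 22, 17])
      sum_rec(xs=[20, 22, 17])
        sum_rec(xs=[22, 17])
          sum_rec(xs=[17])
            sum_rec(xs=[])
            -> return 0
          -> return 17
        -> return 39
      -> return 59
    -> return 61
  -> return 83
-> return 85

Final answer: 85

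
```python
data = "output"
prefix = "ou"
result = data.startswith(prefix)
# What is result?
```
Trace:
  data='output'
  data='output', prefix='ou'
  data='output', prefix='ou', result=True

Final answer: True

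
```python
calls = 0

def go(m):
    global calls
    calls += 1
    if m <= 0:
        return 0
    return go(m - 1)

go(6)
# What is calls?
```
Call trace:
go(m=6)
  go(m=5)
    go(m=4)
      go(m=3)
        go(m=2)
          go(m=1)
            go(m=0)
            -> return 0
          -> return 0
        -> return 0
      -> return 0
    -> return 0
  -> return 0
-> return 0

calls is incremented once per call. go is entered once for each m = 6, 5, 4, 3, 2, 1, 0 (the m <= 0 call returns without recursing), i.e. 6 + 1 calls.
calls = 7

Final answer: 7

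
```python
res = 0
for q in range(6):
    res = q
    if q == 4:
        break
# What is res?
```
Trace:
  res=0
  res=0, q=0
  res=1, q=1
  res=2, q=2
  res=3, q=3
  res=4, q=4

Final answer: 4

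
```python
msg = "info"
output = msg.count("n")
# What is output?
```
Trace:
  msg='info'
  msg='info', output=1

Final answer: 1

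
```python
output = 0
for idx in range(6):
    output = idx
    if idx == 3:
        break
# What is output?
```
Trace:
  output=0
  output=0, idx=0
  output=1, idx=1
  output=2, idx=2
  output=3, idx=3

Final answer: 3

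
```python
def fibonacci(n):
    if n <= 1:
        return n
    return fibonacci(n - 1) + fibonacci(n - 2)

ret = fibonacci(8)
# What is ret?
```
Call trace (a repeated sub-call is expanded the first time; later identical calls just restate its return value):
fibonacci(n=8)
  fibonacci(n=7)
    fibonacci(n=6)
      fibonacci(n=5)
        fibonacci(n=4)
          fibonacci(n=3)
            fibonacci(n=2)
              fibonacci(n=1)
              -> return 1
              fibonacci(n=0)
              -> return 0
            -> return 1
            fibonacci(n=1)
            -> return 1
          -> return 2
          fibonacci(n=2) -> return 1  (same call as traced above)
        -> return 3
        fibonacci(n=3) -> return 2  (same call as traced above)
      -> return 5
      fibonacci(n=4) -> return 3  (same call as traced above)
    -> return 8
    fibonacci(n=5) -> return 5  (same call as traced above)
  -> return 13
  fibonacci(n=6) -> return 8  (same call as traced above)
-> return 21

Final answer: 21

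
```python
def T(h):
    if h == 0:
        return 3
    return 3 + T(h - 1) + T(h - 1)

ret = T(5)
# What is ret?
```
Call trace (a repeated sub-call is expanded the first time; later identical calls just restate its return value):
T(h=5)
  T(h=4)
    T(h=3)
      T(h=2)
        T(h=1)
          T(h=0)
          -> return 3
          T(h=0)
          -> return 3
        -> return 9
        T(h=1) -> return 9  (same call as traced above)
      -> return 21
      T(h=2) -> return 21  (same call as traced above)
    -> return 45
    T(h=3) -> return 45  (same call as traced above)
  -> return 93
  T(h=4) -> return 93  (same call as traced above)
-> return 189

Final answer: 189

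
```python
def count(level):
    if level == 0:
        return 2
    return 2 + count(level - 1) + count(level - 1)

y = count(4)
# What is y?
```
Call trace (a repeated sub-call is expanded the first time; later identical calls just restate its return value):
count(level=4)
  count(level=3)
    count(level=2)
      count(level=1)
        count(level=0)
        -> return 2
        count(level=0)
        -> return 2
      -> return 6
      count(level=1) -> return 6  (same call as traced above)
    -> return 14
    count(level=2) -> return 14  (same call as traced above)
  -> return 30
  count(level=3) -> return 30  (same call as traced above)
-> return 62

Final answer: 62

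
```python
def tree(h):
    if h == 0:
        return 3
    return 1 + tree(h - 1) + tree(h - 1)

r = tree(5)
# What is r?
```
Call trace (a repeated sub-call is expanded the first time; later identical calls just restate its return value):
tree(h=5)
  tree(h=4)
    tree(h=3)
      tree(h=2)
        tree(h=1)
          tree(h=0)
          -> return 3
          tree(h=0)
          -> return 3
        -> return 7
        tree(h=1) -> return 7  (same call as traced above)
      -> return 15
      tree(h=2) -> return 15  (same call as traced above)
    -> return 31
    tree(h=3) -> return 31  (same call as traced above)
  -> return 63
  tree(h=4) -> return 63  (same call as traced above)
-> return 127

Final answer: 127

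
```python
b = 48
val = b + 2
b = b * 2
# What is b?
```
Trace:
  b=48
  b=48, val=50
  b=96, val=50

Final answer: 96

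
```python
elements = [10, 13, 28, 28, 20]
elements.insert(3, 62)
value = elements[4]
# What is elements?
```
Trace:
  elements=[10, 13, 28, 28, 20]
  elements=[10, 13, 28, 62, 28, 20]
  elements=[10, 13, 28, 62, 28, 20], value=28

Final answer: [10, 13, 28, 62, 28, 20]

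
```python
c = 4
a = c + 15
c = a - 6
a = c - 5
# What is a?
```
Trace:
  c=4
  c=4, a=19
  c=13, a=19
  c=13, a=8

Final answer: 8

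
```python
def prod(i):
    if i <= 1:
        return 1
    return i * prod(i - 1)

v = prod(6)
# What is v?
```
Call trace:
prod(i=6)
  prod(i=5)
    prod(i=4)
      prod(i=3)
        prod(i=2)
          prod(i=1)
          -> return 1
        -> return 2
      -> return 6
    -> return 24
  -> return 120
-> return 720

Final answer: 720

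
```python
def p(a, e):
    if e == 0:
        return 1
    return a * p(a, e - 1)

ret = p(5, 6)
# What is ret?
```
Call trace:
p(a=5, e=6)
  p(a=5, e=5)
    p(a=5, e=4)
      p(a=5, e=3)
        p(a=5, e=2)
          p(a=5, e=1)
            p(a=5, e=0)
            -> return 1
          -> return 5
        -> return 25
      -> return 125
    -> return 625
  -> return 3125
-> return 15625

Final answer: 15625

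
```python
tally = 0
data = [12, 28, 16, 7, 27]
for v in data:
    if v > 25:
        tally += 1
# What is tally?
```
Trace:
  tally=0
  tally=0, v=12
  tally=1, v=28
  tally=1, v=16
  tally=1, v=7
  tally=2, v=27

Final answer: 2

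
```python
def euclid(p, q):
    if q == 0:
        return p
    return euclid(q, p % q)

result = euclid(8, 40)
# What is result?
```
Call trace:
euclid(p=8, q=40)
  euclid(p=40, q=8)
    euclid(p=8, q=0)
    -> return 8
  -> return 8
-> return 8

Final answer: 8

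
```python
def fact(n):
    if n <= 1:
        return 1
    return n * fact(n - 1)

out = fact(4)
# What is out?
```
Call trace:
fact(n=4)
  fact(n=3)
    fact(n=2)
      fact(n=1)
      -> return 1
    -> return 2
  -> return 6
-> return 24

Final answer: 24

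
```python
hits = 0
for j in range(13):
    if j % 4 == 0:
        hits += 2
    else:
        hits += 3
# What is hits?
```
Trace:
  hits=0
  hits=2, j=0
  hits=5, j=1
  hits=8, j=2
  hits=11, j=3
  hits=13, j=4
  hits=16, j=5
  hits=19, j=6
  hits=22, j=7
  hits=24, j=8
  hits=27, j=9
  hits=30, j=10
  hits=33, j=11
  hits=35, j=12

Final answer: 35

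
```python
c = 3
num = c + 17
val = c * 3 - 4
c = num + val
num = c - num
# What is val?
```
Trace:
  c=3
  c=3, num=20
  c=3, num=20, val=5
  c=25, num=20, val=5
  c=25, num=5, val=5

Final answer: 5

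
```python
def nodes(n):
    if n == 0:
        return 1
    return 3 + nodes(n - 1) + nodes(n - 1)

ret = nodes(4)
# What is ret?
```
Call trace (a repeated sub-call is expanded the first time; later identical calls just restate its return value):
nodes(n=4)
  nodes(n=3)
    nodes(n=2)
      nodes(n=1)
        nodes(n=0)
        -> return 1
        nodes(n=0)
        -> return 1
      -> return 5
      nodes(n=1) -> return 5  (same call as traced above)
    -> return 13
    nodes(n=2) -> return 13  (same call as traced above)
  -> return 29
  nodes(n=3) -> return 29  (same call as traced above)
-> return 61

Final answer: 61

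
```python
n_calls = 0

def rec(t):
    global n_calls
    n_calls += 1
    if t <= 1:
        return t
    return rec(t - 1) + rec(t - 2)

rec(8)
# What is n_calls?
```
Call trace (a repeated sub-call is expanded the first time; later identical calls just restate its return value):
rec(t=8)
  rec(t=7)
    rec(t=6)
      rec(t=5)
        rec(t=4)
          rec(t=3)
            rec(t=2)
              rec(t=1)
              -> return 1
              rec(t=0)
              -> return 0
            -> return 1
            rec(t=1)
            -> return 1
          -> return 2
          rec(t=2) -> return 1  (same call as traced above)
        -> return 3
        rec(t=3) -> return 2  (same call as traced above)
      -> return 5
      rec(t=4) -> return 3  (same call as traced above)
    -> return 8
    rec(t=5) -> return 5  (same call as traced above)
  -> return 13
  rec(t=6) -> return 8  (same call as traced above)
-> return 21

n_calls is incremented once per call, so count the calls in each subtree. Let C(t) = number of calls made by rec(t).
C(0) = C(1) = 1 (base case, no recursion); C(t) = 1 + C(t - 1) + C(t - 2) otherwise.
C(2) = 1 + C(1) + C(0) = 1 + 1 + 1 = 3
C(3) = 1 + C(2) + C(1) = 1 + 3 + 1 = 5
C(4) = 1 + C(3) + C(2) = 1 + 5 + 3 = 9
C(5) = 1 + C(4) + C(3) = 1 + 9 + 5 = 15
C(6) = 1 + C(5) + C(4) = 1 + 15 + 9 = 25
C(7) = 1 + C(6) + C(5) = 1 + 25 + 15 = 41
C(8) = 1 + C(7) + C(6) = 1 + 41 + 25 = 67
n_calls = C(8) = 67

Final answer: 67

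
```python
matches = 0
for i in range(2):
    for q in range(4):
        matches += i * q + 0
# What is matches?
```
Trace:
  matches=0
  matches=0, i=0, q=0
  matches=0, i=0, q=1
  matches=0, i=0, q=2
  matches=0, i=0, q=3
  matches=0, i=1, q=0
  matches=1, i=1, q=1
  matches=3, i=1, q=2
  matches=6, i=1, q=3

Final answer: 6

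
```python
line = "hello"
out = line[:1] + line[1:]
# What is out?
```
Trace:
  line='hello'
  line='hello', out='hello'

Final answer: 'hello'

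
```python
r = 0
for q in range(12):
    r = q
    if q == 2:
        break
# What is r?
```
Trace:
  r=0
  r=0, q=0
  r=1, q=1
  r=2, q=2

Final answer: 2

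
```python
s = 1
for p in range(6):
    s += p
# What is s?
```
Trace:
  s=1
  s=1, p=0
  s=2, p=1
  s=4, p=2
  s=7, p=3
  s=11, p=4
  s=16, p=5

Final answer: 16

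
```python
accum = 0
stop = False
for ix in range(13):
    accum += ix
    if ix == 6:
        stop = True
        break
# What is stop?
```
Trace:
  accum=0
  accum=0, stop=False
  accum=0, stop=False, ix=0
  accum=1, stop=False, ix=1
  accum=3, stop=False, ix=2
  accum=6, stop=False, ix=3
  accum=10, stop=False, ix=4
  accum=15, stop=False, ix=5
  accum=21, stop=True, ix=6

Final answer: True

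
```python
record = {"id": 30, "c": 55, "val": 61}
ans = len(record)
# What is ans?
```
Trace:
  record={'id': 30, 'c': 55, 'val': 61}
  record={'id': 30, 'c': 55, 'val': 61}, ans=3

Final answer: 3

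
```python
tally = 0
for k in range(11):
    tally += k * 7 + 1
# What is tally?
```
Trace:
  tally=0
  tally=1, k=0
  tally=9, k=1
  tally=24, k=2
  tally=46, k=3
  tally=75, k=4
  tally=111, k=5
  tally=154, k=6
  tally=204, k=7
  tally=261, k=8
  tally=325, k=9
  tally=396, k=10

Final answer: 396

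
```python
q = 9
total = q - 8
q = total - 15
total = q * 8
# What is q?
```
Trace:
  q=9
  q=9, total=1
  q=-14, total=1
  q=-14, total=-112

Final answer: -14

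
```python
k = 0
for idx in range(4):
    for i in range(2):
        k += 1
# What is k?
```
Trace:
  k=0
  k=1, idx=0, i=0
  k=2, idx=0, i=1
  k=3, idx=1, i=0
  k=4, idx=1, i=1
  k=5, idx=2, i=0
  k=6, idx=2, i=1
  k=7, idx=3, i=0
  k=8, idx=3, i=1

Final answer: 8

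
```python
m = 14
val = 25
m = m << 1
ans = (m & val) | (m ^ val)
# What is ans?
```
Trace:
  m=14
  m=14, val=25
  m=28, val=25
  m=28, val=25, ans=29

Final answer: 29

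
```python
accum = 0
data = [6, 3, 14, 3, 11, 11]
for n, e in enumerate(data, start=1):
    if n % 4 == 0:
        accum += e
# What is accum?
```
Trace:
  accum=0
  accum=0, n=1, e=6
  accum=0, n=2, e=3
  accum=0, n=3, e=14
  accum=3, n=4, e=3
  accum=3, n=5, e=11
  accum=3, n=6, e=11

Final answer: 3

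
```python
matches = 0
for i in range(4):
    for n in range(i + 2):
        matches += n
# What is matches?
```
Trace:
  matches=0
  matches=0, i=0, n=0
  matches=1, i=0, n=1
  matches=1, i=1, n=0
  matches=2, i=1, n=1
  matches=4, i=1, n=2
  matches=4, i=2, n=0
  matches=5, i=2, n=1
  matches=7, i=2, n=2
  matches=10, i=2, n=3
  matches=10, i=3, n=0
  matches=11, i=3, n=1
  matches=13, i=3, n=2
  matches=16, i=3, n=3
  matches=20, i=3, n=4

Final answer: 20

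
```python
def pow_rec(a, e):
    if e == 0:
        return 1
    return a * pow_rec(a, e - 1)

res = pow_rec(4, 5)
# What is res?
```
Call trace:
pow_rec(a=4, e=5)
  pow_rec(a=4, e=4)
    pow_rec(a=4, e=3)
      pow_rec(a=4, e=2)
        pow_rec(a=4, e=1)
          pow_rec(a=4, e=0)
          -> return 1
        -> return 4
      -> return 16
    -> return 64
  -> return 256
-> return 1024

Final answer: 1024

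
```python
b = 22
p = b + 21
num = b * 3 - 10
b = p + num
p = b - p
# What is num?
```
Trace:
  b=22
  b=22, p=43
  b=22, p=43, num=56
  b=99, p=43, num=56
  b=99, p=56, num=56

Final answer: 56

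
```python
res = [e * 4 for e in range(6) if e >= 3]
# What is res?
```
Trace:
  e=0
  e=1
  e=2
  e=3
  e=4
  e=5
  res=[12, 16, 20]

Final answer: [12, 16, 20]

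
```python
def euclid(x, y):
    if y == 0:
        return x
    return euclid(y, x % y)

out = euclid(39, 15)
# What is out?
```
Call trace:
euclid(x=39, y=15)
  euclid(x=15, y=9)
    euclid(x=9, y=6)
      euclid(x=6, y=3)
        euclid(x=3, y=0)
        -> return 3
      -> return 3
    -> return 3
  -> return 3
-> return 3

Final answer: 3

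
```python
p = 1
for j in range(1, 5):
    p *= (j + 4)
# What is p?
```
Trace:
  p=1
  p=5, j=1
  p=30, j=2
  p=210, j=3
  p=1680, j=4

Final answer: 1680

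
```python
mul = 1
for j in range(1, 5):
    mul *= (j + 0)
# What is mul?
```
Trace:
  mul=1
  mul=1, j=1
  mul=2, j=2
  mul=6, j=3
  mul=24, j=4

Final answer: 24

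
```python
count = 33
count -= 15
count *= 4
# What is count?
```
Trace:
  count=33
  count=18
  count=72

Final answer: 72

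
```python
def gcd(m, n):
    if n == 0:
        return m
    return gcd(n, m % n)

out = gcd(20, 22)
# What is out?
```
Call trace:
gcd(m=20, n=22)
  gcd(m=22, n=20)
    gcd(m=20, n=2)
      gcd(m=2, n=0)
      -> return 2
    -> return 2
  -> return 2
-> return 2

Final answer: 2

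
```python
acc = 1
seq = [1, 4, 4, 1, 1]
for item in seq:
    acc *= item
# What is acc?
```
Trace:
  acc=1
  acc=1, item=1
  acc=4, item=4
  acc=16, item=4
  acc=16, item=1
  acc=16, item=1

Final answer: 16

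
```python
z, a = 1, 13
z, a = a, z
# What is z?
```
Trace:
  z=1, a=13
  z=13, a=1

Final answer: 13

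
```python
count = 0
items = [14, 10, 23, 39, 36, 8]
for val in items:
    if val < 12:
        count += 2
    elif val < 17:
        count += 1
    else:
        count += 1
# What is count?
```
Trace:
  count=0
  count=1, val=14
  count=3, val=10
  count=4, val=23
  count=5, val=39
  count=6, val=36
  count=8, val=8

Final answer: 8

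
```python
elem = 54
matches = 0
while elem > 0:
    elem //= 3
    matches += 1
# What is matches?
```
Trace:
  elem=54
  elem=54, matches=0
  elem=18, matches=1
  elem=6, matches=2
  elem=2, matches=3
  elem=0, matches=4

Final answer: 4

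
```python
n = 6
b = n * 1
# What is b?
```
Trace:
  n=6
  n=6, b=6

Final answer: 6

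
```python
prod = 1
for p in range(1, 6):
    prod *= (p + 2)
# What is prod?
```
Trace:
  prod=1
  prod=3, p=1
  prod=12, p=2
  prod=60, p=3
  prod=360, p=4
  prod=2520, p=5

Final answer: 2520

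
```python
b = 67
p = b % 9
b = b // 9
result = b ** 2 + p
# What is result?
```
Trace:
  b=67
  b=67, p=4
  b=7, p=4
  b=7, p=4, result=53

Final answer: 53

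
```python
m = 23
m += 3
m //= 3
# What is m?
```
Trace:
  m=23
  m=26
  m=8

Final answer: 8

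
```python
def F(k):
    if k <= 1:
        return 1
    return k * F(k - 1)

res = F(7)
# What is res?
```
Call trace:
F(k=7)
  F(k=6)
    F(k=5)
      F(k=4)
        F(k=3)
          F(k=2)
            F(k=1)
            -> return 1
          -> return 2
        -> return 6
      -> return 24
    -> return 120
  -> return 720
-> return 5040

Final answer: 5040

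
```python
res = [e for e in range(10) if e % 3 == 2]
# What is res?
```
Trace:
  e=0
  e=1
  e=2
  e=3
  e=4
  e=5
  e=6
  e=7
  e=8
  e=9
  res=[2, 5, 8]

Final answer: [2, 5, 8]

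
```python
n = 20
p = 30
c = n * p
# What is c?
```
Trace:
  n=20
  n=20, p=30
  n=20, p=30, c=600

Final answer: 600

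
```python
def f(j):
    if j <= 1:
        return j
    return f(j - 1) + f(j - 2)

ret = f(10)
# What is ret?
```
Call trace (a repeated sub-call is expanded the first time; later identical calls just restate its return value):
f(j=10)
  f(j=9)
    f(j=8)
      f(j=7)
        f(j=6)
          f(j=5)
            f(j=4)
              f(j=3)
                f(j=2)
                  f(j=1)
                  -> return 1
                  f(j=0)
                  -> return 0
                -> return 1
                f(j=1)
                -> return 1
              -> return 2
              f(j=2) -> return 1  (same call as traced above)
            -> return 3
            f(j=3) -> return 2  (same call as traced above)
          -> return 5
          f(j=4) -> return 3  (same call as traced above)
        -> return 8
        f(j=5) -> return 5  (same call as traced above)
      -> return 13
      f(j=6) -> return 8  (same call as traced above)
    -> return 21
    f(j=7) -> return 13  (same call as traced above)
  -> return 34
  f(j=8) -> return 21  (same call as traced above)
-> return 55

Final answer: 55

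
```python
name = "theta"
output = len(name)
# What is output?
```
Trace:
  name='theta'
  name='theta', output=5

Final answer: 5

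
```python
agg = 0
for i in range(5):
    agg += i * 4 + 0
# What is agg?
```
Trace:
  agg=0
  agg=0, i=0
  agg=4, i=1
  agg=12, i=2
  agg=24, i=3
  agg=40, i=4

Final answer: 40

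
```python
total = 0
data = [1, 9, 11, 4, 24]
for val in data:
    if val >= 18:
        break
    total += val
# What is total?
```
Trace:
  total=0
  total=1, val=1
  total=10, val=9
  total=21, val=11
  total=25, val=4
  total=25, val=24

Final answer: 25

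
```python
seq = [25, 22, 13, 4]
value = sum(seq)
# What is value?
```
Trace:
  seq=[25, 22, 13, 4]
  seq=[25, 22, 13, 4], value=64

Final answer: 64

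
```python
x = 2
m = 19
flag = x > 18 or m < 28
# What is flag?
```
Trace:
  x=2
  x=2, m=19
  x=2, m=19, flag=True

Final answer: True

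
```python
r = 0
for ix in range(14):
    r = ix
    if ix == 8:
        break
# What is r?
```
Trace:
  r=0
  r=0, ix=0
  r=1, ix=1
  r=2, ix=2
  r=3, ix=3
  r=4, ix=4
  r=5, ix=5
  r=6, ix=6
  r=7, ix=7
  r=8, ix=8

Final answer: 8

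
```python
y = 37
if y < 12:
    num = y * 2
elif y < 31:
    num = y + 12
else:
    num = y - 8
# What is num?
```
Trace:
  y=37
  y=37, num=29

Final answer: 29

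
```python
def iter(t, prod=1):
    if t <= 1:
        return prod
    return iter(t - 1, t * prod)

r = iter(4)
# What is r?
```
Call trace:
iter(t=4, prod=1)
  iter(t=3, prod=4)
    iter(t=2, prod=12)
      iter(t=1, prod=24)
      -> return 24
    -> return 24
  -> return 24
-> return 24

Final answer: 24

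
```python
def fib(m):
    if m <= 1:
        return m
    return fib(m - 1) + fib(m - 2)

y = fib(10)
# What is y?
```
Call trace (a repeated sub-call is expanded the first time; later identical calls just restate its return value):
fib(m=10)
  fib(m=9)
    fib(m=8)
      fib(m=7)
        fib(m=6)
          fib(m=5)
            fib(m=4)
              fib(m=3)
                fib(m=2)
                  fib(m=1)
                  -> return 1
                  fib(m=0)
                  -> return 0
                -> return 1
                fib(m=1)
                -> return 1
              -> return 2
              fib(m=2) -> return 1  (same call as traced above)
            -> return 3
            fib(m=3) -> return 2  (same call as traced above)
          -> return 5
          fib(m=4) -> return 3  (same call as traced above)
        -> return 8
        fib(m=5) -> return 5  (same call as traced above)
      -> return 13
      fib(m=6) -> return 8  (same call as traced above)
    -> return 21
    fib(m=7) -> return 13  (same call as traced above)
  -> return 34
  fib(m=8) -> return 21  (same call as traced above)
-> return 55

Final answer: 55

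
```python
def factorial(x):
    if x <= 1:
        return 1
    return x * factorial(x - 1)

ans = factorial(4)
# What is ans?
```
Call trace:
factorial(x=4)
  factorial(x=3)
    factorial(x=2)
      factorial(x=1)
      -> return 1
    -> return 2
  -> return 6
-> return 24

Final answer: 24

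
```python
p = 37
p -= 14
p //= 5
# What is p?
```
Trace:
  p=37
  p=23
  p=4

Final answer: 4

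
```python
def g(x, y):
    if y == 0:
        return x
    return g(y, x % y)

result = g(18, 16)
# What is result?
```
Call trace:
g(x=18, y=16)
  g(x=16, y=2)
    g(x=2, y=0)
    -> return 2
  -> return 2
-> return 2

Final answer: 2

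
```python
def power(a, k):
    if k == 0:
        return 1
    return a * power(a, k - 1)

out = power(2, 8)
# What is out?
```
Call trace:
power(a=2, k=8)
  power(a=2, k=7)
    power(a=2, k=6)
      power(a=2, k=5)
        power(a=2, k=4)
          power(a=2, k=3)
            power(a=2, k=2)
              power(a=2, k=1)
                power(a=2, k=0)
                -> return 1
              -> return 2
            -> return 4
          -> return 8
        -> return 16
      -> return 32
    -> return 64
  -> return 128
-> return 256

Final answer: 256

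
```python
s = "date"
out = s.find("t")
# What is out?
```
Trace:
  s='date'
  s='date', out=2

Final answer: 2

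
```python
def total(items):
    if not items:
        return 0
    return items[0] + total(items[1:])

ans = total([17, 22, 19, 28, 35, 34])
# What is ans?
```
Call trace:
total(items=[17, 22, 19, 28, 35, 34])
  total(items=[22, 19, 28, 35, 34])
    total(items=[19, 28, 35, 34])
      total(items=[28, 35, 34])
        total(items=[35, 34])
          total(items=[34])
            total(items=[])
            -> return 0
          -> return 34
        -> return 69
      -> return 97
    -> return 116
  -> return 138
-> return 155

Final answer: 155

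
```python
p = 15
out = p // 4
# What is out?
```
Trace:
  p=15
  p=15, out=3

Final answer: 3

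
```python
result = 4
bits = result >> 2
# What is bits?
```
Trace:
  result=4
  result=4, bits=1

Final answer: 1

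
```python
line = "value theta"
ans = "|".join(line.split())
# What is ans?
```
Trace:
  line='value theta'
  line='value theta', ans='value|theta'

Final answer: 'value|theta'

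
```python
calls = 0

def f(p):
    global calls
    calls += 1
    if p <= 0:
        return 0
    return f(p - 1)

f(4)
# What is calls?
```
Call trace:
f(p=4)
  f(p=3)
    f(p=2)
      f(p=1)
        f(p=0)
        -> return 0
      -> return 0
    -> return 0
  -> return 0
-> return 0

calls is incremented once per call. f is entered once for each p = 4, 3, 2, 1, 0 (the p <= 0 call returns without recursing), i.e. 4 + 1 calls.
calls = 5

Final answer: 5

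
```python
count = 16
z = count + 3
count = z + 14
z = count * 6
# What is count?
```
Trace:
  count=16
  count=16, z=19
  count=33, z=19
  count=33, z=198

Final answer: 33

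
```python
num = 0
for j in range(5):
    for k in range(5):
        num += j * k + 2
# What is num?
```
Trace:
  num=0
  num=2, j=0, k=0
  num=4, j=0, k=1
  num=6, j=0, k=2
  num=8, j=0, k=3
  num=10, j=0, k=4
  num=12, j=1, k=0
  num=15, j=1, k=1
  num=19, j=1, k=2
  num=24, j=1, k=3
  num=30, j=1, k=4
  num=32, j=2, k=0
  num=36, j=2, k=1
  num=42, j=2, k=2
  num=50, j=2, k=3
  num=60, j=2, k=4
  num=62, j=3, k=0
  num=67, j=3, k=1
  num=75, j=3, k=2
  num=86, j=3, k=3
  num=100, j=3, k=4
  num=102, j=4, k=0
  num=108, j=4, k=1
  num=118, j=4, k=2
  num=132, j=4, k=3
  num=150, j=4, k=4

Final answer: 150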